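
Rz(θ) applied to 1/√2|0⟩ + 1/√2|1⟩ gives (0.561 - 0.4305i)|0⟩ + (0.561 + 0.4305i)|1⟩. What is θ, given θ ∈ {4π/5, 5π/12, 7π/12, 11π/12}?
5π/12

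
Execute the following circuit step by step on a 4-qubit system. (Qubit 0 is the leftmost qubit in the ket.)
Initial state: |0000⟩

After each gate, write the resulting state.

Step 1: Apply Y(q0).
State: i|1000⟩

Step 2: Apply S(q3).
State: i|1000⟩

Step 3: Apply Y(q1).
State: -|1100⟩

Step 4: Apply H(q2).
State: -1/√2|1100⟩ - 1/√2|1110⟩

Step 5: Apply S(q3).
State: -1/√2|1100⟩ - 1/√2|1110⟩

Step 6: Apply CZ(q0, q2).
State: -1/√2|1100⟩ + 1/√2|1110⟩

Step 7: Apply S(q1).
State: -(1/√2)i|1100⟩ + (1/√2)i|1110⟩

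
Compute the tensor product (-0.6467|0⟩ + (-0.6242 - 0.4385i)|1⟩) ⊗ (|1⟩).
-0.6467|01⟩ + (-0.6242 - 0.4385i)|11⟩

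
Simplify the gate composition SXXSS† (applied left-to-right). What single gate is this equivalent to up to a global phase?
S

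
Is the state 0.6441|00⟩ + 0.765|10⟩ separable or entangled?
Separable

Writing the state as a|00⟩ + b|01⟩ + c|10⟩ + d|11⟩, it is a product state iff ad − bc = 0.
Here (a, b, c, d) = (0.6441, 0, 0.765, 0): ad − bc = (0.6441)(0) − (0)(0.765) = 0, so the state is separable.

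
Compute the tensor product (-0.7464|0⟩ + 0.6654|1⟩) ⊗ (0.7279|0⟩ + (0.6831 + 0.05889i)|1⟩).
-0.5433|00⟩ + (-0.5099 - 0.04396i)|01⟩ + 0.4843|10⟩ + (0.4545 + 0.03919i)|11⟩

amp(|b₁b₂…⟩) = product of the factor amplitudes for bits b₁, b₂, …; only kets whose every factor amplitude is nonzero survive.
|00⟩: (-0.7464)(0.7279) = -0.5433
|01⟩: (-0.7464)(0.6831 + 0.05889i) = (-0.5099 - 0.04396i)
|10⟩: (0.6654)(0.7279) = 0.4843
|11⟩: (0.6654)(0.6831 + 0.05889i) = (0.4545 + 0.03919i)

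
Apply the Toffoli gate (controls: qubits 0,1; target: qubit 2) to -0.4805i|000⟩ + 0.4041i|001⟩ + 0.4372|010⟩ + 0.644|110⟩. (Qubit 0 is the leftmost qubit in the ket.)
-0.4805i|000⟩ + 0.4041i|001⟩ + 0.4372|010⟩ + 0.644|111⟩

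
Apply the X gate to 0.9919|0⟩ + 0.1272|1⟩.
0.1272|0⟩ + 0.9919|1⟩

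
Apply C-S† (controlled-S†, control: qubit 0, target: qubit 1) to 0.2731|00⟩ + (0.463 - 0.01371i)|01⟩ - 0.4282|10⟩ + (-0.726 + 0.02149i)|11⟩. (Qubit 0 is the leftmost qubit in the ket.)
0.2731|00⟩ + (0.463 - 0.01371i)|01⟩ - 0.4282|10⟩ + (0.02149 + 0.726i)|11⟩

C-S† leaves the control-|0⟩ kets |00⟩, |01⟩ unchanged and applies S† to qubit 1 on the control-|1⟩ pair (|10⟩, |11⟩).
S† = [[1, 0], [0, -i]].
With a = amp(|10⟩) = -0.4282 and b = amp(|11⟩) = (-0.726 + 0.02149i):
new amp(|10⟩) = (1)·a = -0.4282
new amp(|11⟩) = (-i)·b = (0.02149 + 0.726i)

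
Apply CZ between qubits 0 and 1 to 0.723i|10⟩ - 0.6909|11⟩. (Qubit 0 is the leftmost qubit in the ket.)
0.723i|10⟩ + 0.6909|11⟩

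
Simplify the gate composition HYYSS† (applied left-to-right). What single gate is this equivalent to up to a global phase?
H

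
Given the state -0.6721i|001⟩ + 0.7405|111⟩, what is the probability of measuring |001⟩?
0.4517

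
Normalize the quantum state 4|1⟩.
|1⟩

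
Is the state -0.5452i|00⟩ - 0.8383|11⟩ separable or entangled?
Entangled

Writing the state as a|00⟩ + b|01⟩ + c|10⟩ + d|11⟩, it is a product state iff ad − bc = 0.
Here (a, b, c, d) = (-0.5452i, 0, 0, -0.8383): ad − bc = (-0.5452i)(-0.8383) − (0)(0) = 0.457i ≠ 0, so the state is entangled.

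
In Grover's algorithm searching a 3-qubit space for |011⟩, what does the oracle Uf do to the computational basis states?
Uf|x⟩ = -|x⟩ if x = 011, else |x⟩ (phase flip on target)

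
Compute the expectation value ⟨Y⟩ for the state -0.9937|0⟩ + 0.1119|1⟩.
0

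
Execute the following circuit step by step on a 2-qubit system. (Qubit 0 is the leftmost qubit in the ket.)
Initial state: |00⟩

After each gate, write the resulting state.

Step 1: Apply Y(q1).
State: i|01⟩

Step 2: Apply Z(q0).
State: i|01⟩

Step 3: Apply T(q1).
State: (-1/√2 + (1/√2)i)|01⟩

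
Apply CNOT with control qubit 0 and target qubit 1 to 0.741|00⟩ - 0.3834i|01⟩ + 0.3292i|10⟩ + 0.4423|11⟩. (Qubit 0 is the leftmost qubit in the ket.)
0.741|00⟩ - 0.3834i|01⟩ + 0.4423|10⟩ + 0.3292i|11⟩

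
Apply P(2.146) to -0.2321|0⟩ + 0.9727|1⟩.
-0.2321|0⟩ + (-0.5292 + 0.8162i)|1⟩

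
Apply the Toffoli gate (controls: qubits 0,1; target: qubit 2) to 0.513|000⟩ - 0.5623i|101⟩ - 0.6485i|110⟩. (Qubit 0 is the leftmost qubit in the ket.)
0.513|000⟩ - 0.5623i|101⟩ - 0.6485i|111⟩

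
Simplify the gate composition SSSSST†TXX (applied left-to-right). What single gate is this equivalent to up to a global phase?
S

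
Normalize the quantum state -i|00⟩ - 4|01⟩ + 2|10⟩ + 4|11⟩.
-0.1644i|00⟩ - 0.6576|01⟩ + 0.3288|10⟩ + 0.6576|11⟩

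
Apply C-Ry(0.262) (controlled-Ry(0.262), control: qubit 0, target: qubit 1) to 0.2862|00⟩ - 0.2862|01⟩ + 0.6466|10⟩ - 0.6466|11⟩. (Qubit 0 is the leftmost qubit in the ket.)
0.2862|00⟩ - 0.2862|01⟩ + 0.7255|10⟩ - 0.5566|11⟩

C-Ry(0.262) leaves the control-|0⟩ kets |00⟩, |01⟩ unchanged and applies Ry(0.262) to qubit 1 on the control-|1⟩ pair (|10⟩, |11⟩).
Ry(0.262) = [[cos(θ/2), −sin(θ/2)], [sin(θ/2), cos(θ/2)]]; θ = 0.262, cos(θ/2) ≈ 0.991432, sin(θ/2) ≈ 0.130626.
With a = amp(|10⟩) = 0.6466 and b = amp(|11⟩) = -0.6466:
new amp(|10⟩) = (0.991432)·a + (-0.130626)·b = 0.7255
new amp(|11⟩) = (0.130626)·a + (0.991432)·b = -0.5566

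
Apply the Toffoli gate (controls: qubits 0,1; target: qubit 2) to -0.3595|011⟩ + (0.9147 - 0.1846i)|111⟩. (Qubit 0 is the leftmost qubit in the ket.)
-0.3595|011⟩ + (0.9147 - 0.1846i)|110⟩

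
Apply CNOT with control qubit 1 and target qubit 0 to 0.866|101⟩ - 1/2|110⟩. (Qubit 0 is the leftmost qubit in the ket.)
-1/2|010⟩ + 0.866|101⟩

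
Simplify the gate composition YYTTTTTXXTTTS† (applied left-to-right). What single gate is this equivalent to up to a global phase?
S†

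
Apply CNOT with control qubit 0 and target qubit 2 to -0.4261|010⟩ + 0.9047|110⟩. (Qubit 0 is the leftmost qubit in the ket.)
-0.4261|010⟩ + 0.9047|111⟩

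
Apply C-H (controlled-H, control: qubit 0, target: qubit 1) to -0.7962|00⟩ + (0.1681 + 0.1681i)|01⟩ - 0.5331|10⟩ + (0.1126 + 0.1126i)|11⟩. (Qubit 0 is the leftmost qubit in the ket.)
-0.7962|00⟩ + (0.1681 + 0.1681i)|01⟩ + (-0.2973 + 0.07962i)|10⟩ + (-0.4566 - 0.07962i)|11⟩

C-H leaves the control-|0⟩ kets |00⟩, |01⟩ unchanged and applies H to qubit 1 on the control-|1⟩ pair (|10⟩, |11⟩).
H = [[1/√2, 1/√2], [1/√2, -1/√2]].
With a = amp(|10⟩) = -0.5331 and b = amp(|11⟩) = (0.1126 + 0.1126i):
new amp(|10⟩) = (1/√2)·a + (1/√2)·b = (-0.2973 + 0.07962i)
new amp(|11⟩) = (1/√2)·a + (-1/√2)·b = (-0.4566 - 0.07962i)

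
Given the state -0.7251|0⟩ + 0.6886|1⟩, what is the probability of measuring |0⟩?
0.5258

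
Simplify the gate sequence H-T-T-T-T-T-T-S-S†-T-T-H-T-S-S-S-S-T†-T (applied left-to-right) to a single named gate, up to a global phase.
T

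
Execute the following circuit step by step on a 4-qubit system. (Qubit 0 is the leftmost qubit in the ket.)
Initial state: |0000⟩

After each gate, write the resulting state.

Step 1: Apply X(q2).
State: |0010⟩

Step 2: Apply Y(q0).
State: i|1010⟩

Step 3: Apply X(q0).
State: i|0010⟩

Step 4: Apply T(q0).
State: i|0010⟩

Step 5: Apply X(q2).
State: i|0000⟩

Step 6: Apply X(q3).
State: i|0001⟩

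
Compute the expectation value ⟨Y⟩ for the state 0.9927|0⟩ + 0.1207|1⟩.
0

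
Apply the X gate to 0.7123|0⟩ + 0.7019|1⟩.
0.7019|0⟩ + 0.7123|1⟩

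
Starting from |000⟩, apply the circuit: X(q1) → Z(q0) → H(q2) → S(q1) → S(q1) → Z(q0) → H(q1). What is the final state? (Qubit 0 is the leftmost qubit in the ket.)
-1/2|000⟩ - 1/2|001⟩ + 1/2|010⟩ + 1/2|011⟩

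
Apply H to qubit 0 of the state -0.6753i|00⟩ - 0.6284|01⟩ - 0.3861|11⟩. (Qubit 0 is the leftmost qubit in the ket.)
-0.4775i|00⟩ - 0.7174|01⟩ - 0.4775i|10⟩ - 0.1713|11⟩

H on qubit 0 mixes each pair of kets that differ only in qubit 0: amplitudes (a, b) of (|…0…⟩, |…1…⟩) become ((a + b)/√2, (a − b)/√2). Kets absent from the input have amplitude 0.
(|00⟩, |10⟩): (a, b) = (-0.6753i, 0) → (-0.4775i, -0.4775i)
(|01⟩, |11⟩): (a, b) = (-0.6284, -0.3861) → (-0.7174, -0.1713)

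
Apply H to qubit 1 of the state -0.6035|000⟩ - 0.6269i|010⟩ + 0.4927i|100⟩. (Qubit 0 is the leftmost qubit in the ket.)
(-0.4267 - 0.4433i)|000⟩ + (-0.4267 + 0.4433i)|010⟩ + 0.3484i|100⟩ + 0.3484i|110⟩

H on qubit 1 mixes each pair of kets that differ only in qubit 1: amplitudes (a, b) of (|…0…⟩, |…1…⟩) become ((a + b)/√2, (a − b)/√2). Kets absent from the input have amplitude 0.
(|000⟩, |010⟩): (a, b) = (-0.6035, -0.6269i) → ((-0.4267 - 0.4433i), (-0.4267 + 0.4433i))
(|100⟩, |110⟩): (a, b) = (0.4927i, 0) → (0.3484i, 0.3484i)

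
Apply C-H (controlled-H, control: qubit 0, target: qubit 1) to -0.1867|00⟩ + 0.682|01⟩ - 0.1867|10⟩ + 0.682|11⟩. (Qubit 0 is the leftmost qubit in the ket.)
-0.1867|00⟩ + 0.682|01⟩ + 0.3502|10⟩ - 0.6143|11⟩

C-H leaves the control-|0⟩ kets |00⟩, |01⟩ unchanged and applies H to qubit 1 on the control-|1⟩ pair (|10⟩, |11⟩).
H = [[1/√2, 1/√2], [1/√2, -1/√2]].
With a = amp(|10⟩) = -0.1867 and b = amp(|11⟩) = 0.682:
new amp(|10⟩) = (1/√2)·a + (1/√2)·b = 0.3502
new amp(|11⟩) = (1/√2)·a + (-1/√2)·b = -0.6143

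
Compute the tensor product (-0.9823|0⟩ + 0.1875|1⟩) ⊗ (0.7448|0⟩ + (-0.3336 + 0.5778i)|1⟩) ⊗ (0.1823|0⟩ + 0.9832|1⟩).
-0.1334|000⟩ - 0.7193|001⟩ + (0.05974 - 0.1035i)|010⟩ + (0.3222 - 0.558i)|011⟩ + 0.02546|100⟩ + 0.1373|101⟩ + (-0.0114 + 0.01975i)|110⟩ + (-0.0615 + 0.1065i)|111⟩

amp(|b₁b₂…⟩) = product of the factor amplitudes for bits b₁, b₂, …; only kets whose every factor amplitude is nonzero survive.
|000⟩: (-0.9823)(0.7448)(0.1823) = -0.1334
|001⟩: (-0.9823)(0.7448)(0.9832) = -0.7193
|010⟩: (-0.9823)(-0.3336 + 0.5778i)(0.1823) = (0.05974 - 0.1035i)
|011⟩: (-0.9823)(-0.3336 + 0.5778i)(0.9832) = (0.3222 - 0.558i)
|100⟩: (0.1875)(0.7448)(0.1823) = 0.02546
|101⟩: (0.1875)(0.7448)(0.9832) = 0.1373
|110⟩: (0.1875)(-0.3336 + 0.5778i)(0.1823) = (-0.0114 + 0.01975i)
|111⟩: (0.1875)(-0.3336 + 0.5778i)(0.9832) = (-0.0615 + 0.1065i)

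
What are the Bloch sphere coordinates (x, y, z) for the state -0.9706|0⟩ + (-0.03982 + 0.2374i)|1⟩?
(0.0773, -0.4608, 0.8841)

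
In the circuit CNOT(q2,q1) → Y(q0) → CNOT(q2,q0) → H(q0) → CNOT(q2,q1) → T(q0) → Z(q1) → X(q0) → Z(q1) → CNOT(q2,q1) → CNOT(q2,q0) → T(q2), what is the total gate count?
12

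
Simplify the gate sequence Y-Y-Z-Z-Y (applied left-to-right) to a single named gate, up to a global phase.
Y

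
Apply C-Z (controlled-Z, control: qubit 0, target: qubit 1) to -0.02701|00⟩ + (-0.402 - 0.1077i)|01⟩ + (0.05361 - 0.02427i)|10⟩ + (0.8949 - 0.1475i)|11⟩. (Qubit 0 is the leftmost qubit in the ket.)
-0.02701|00⟩ + (-0.402 - 0.1077i)|01⟩ + (0.05361 - 0.02427i)|10⟩ + (-0.8949 + 0.1475i)|11⟩

C-Z leaves the control-|0⟩ kets |00⟩, |01⟩ unchanged and applies Z to qubit 1 on the control-|1⟩ pair (|10⟩, |11⟩).
Z = [[1, 0], [0, -1]].
With a = amp(|10⟩) = (0.05361 - 0.02427i) and b = amp(|11⟩) = (0.8949 - 0.1475i):
new amp(|10⟩) = (1)·a = (0.05361 - 0.02427i)
new amp(|11⟩) = (-1)·b = (-0.8949 + 0.1475i)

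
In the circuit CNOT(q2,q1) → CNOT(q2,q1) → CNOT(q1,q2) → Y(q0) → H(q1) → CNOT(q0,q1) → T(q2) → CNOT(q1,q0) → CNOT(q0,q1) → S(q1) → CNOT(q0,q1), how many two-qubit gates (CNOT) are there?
7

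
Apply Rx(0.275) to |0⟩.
0.9906|0⟩ - 0.1371i|1⟩

Rx(0.275) = [[cos(θ/2), −i·sin(θ/2)], [−i·sin(θ/2), cos(θ/2)]]; θ = 0.275, cos(θ/2) ≈ 0.990562, sin(θ/2) ≈ 0.137067.
With a = amp(|0⟩) = 1 and b = amp(|1⟩) = 0:
new amp(|0⟩) = (0.990562)·a + (-0.137067i)·b = 0.9906
new amp(|1⟩) = (-0.137067i)·a + (0.990562)·b = -0.1371i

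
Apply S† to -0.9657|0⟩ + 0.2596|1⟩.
-0.9657|0⟩ - 0.2596i|1⟩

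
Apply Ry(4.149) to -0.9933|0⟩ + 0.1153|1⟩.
0.3785|0⟩ - 0.9256|1⟩

Ry(4.149) = [[cos(θ/2), −sin(θ/2)], [sin(θ/2), cos(θ/2)]]; θ = 4.149, cos(θ/2) ≈ -0.482673, sin(θ/2) ≈ 0.875801.
With a = amp(|0⟩) = -0.9933 and b = amp(|1⟩) = 0.1153:
new amp(|0⟩) = (-0.482673)·a + (-0.875801)·b = 0.3785
new amp(|1⟩) = (0.875801)·a + (-0.482673)·b = -0.9256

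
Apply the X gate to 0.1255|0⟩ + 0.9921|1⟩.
0.9921|0⟩ + 0.1255|1⟩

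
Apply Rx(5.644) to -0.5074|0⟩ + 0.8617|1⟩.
(0.4817 - 0.2707i)|0⟩ + (-0.8181 + 0.1594i)|1⟩

Rx(5.644) = [[cos(θ/2), −i·sin(θ/2)], [−i·sin(θ/2), cos(θ/2)]]; θ = 5.644, cos(θ/2) ≈ -0.949363, sin(θ/2) ≈ 0.31418.
With a = amp(|0⟩) = -0.5074 and b = amp(|1⟩) = 0.8617:
new amp(|0⟩) = (-0.949363)·a + (-0.31418i)·b = (0.4817 - 0.2707i)
new amp(|1⟩) = (-0.31418i)·a + (-0.949363)·b = (-0.8181 + 0.1594i)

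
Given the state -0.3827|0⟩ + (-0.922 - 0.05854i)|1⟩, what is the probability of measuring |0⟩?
0.1465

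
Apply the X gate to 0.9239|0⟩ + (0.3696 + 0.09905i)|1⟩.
(0.3696 + 0.09905i)|0⟩ + 0.9239|1⟩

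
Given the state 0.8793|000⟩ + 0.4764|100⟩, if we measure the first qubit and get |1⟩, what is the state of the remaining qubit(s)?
|00⟩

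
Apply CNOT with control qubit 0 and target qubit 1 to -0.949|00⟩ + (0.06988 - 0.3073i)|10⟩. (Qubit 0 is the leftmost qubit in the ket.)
-0.949|00⟩ + (0.06988 - 0.3073i)|11⟩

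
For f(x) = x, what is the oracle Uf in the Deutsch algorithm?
CNOT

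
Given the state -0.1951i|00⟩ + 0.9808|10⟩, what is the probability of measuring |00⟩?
0.03806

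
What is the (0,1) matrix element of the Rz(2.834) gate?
0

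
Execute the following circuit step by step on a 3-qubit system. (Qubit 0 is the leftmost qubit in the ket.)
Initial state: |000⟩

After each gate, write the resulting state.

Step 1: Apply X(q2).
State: |001⟩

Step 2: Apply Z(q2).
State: -|001⟩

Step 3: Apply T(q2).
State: (-1/√2 - (1/√2)i)|001⟩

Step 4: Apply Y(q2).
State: (-1/√2 + (1/√2)i)|000⟩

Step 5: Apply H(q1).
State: (-1/2 + (1/2)i)|000⟩ + (-1/2 + (1/2)i)|010⟩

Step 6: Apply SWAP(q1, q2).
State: (-1/2 + (1/2)i)|000⟩ + (-1/2 + (1/2)i)|001⟩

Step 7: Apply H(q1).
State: (-1/√8 + (1/√8)i)|000⟩ + (-1/√8 + (1/√8)i)|001⟩ + (-1/√8 + (1/√8)i)|010⟩ + (-1/√8 + (1/√8)i)|011⟩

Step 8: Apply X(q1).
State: (-1/√8 + (1/√8)i)|000⟩ + (-1/√8 + (1/√8)i)|001⟩ + (-1/√8 + (1/√8)i)|010⟩ + (-1/√8 + (1/√8)i)|011⟩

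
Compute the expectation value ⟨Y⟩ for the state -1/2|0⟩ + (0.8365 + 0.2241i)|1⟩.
-0.2241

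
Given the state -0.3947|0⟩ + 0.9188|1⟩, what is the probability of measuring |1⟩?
0.8442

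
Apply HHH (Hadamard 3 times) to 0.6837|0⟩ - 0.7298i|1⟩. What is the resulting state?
(0.4834 - 0.516i)|0⟩ + (0.4834 + 0.516i)|1⟩

H² = I, so H^3 = H: a single Hadamard. With (a, b) = (0.6837, -0.7298i), H gives ((a + b)/√2, (a − b)/√2) = ((0.4834 - 0.516i), (0.4834 + 0.516i)).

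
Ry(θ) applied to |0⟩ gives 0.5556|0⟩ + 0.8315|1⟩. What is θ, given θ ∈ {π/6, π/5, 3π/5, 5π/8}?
5π/8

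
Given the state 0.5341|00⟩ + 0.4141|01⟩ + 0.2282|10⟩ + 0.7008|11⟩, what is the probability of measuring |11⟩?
0.4911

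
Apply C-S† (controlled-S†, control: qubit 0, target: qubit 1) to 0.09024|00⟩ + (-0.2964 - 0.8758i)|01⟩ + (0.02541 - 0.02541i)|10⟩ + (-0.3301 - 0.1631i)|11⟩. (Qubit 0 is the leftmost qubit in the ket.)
0.09024|00⟩ + (-0.2964 - 0.8758i)|01⟩ + (0.02541 - 0.02541i)|10⟩ + (-0.1631 + 0.3301i)|11⟩

C-S† leaves the control-|0⟩ kets |00⟩, |01⟩ unchanged and applies S† to qubit 1 on the control-|1⟩ pair (|10⟩, |11⟩).
S† = [[1, 0], [0, -i]].
With a = amp(|10⟩) = (0.02541 - 0.02541i) and b = amp(|11⟩) = (-0.3301 - 0.1631i):
new amp(|10⟩) = (1)·a = (0.02541 - 0.02541i)
new amp(|11⟩) = (-i)·b = (-0.1631 + 0.3301i)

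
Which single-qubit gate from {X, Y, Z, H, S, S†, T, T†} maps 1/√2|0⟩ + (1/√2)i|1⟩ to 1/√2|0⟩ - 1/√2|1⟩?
S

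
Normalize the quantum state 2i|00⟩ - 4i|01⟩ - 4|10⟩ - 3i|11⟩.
0.2981i|00⟩ - 0.5963i|01⟩ - 0.5963|10⟩ - (1/√5)i|11⟩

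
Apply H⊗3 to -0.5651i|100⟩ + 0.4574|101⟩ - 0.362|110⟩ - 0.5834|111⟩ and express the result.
(-0.1725 - 0.1998i)|000⟩ + (-0.08344 - 0.1998i)|001⟩ + (0.496 - 0.1998i)|010⟩ + (-0.24 - 0.1998i)|011⟩ + (0.1725 + 0.1998i)|100⟩ + (0.08344 + 0.1998i)|101⟩ + (-0.496 + 0.1998i)|110⟩ + (0.24 + 0.1998i)|111⟩

H⊗3 gives amp(|y⟩) = (1/2√2) Σ_x (−1)^(x·y) amp(|x⟩), where x·y is the number of positions in which both x and y have a 1.
|000⟩: (-0.5651i + 0.4574 - 0.362 - 0.5834)/(2√2) = (-0.1725 - 0.1998i)
|001⟩: (-0.5651i - 0.4574 - 0.362 + 0.5834)/(2√2) = (-0.08344 - 0.1998i)
|010⟩: (-0.5651i + 0.4574 + 0.362 + 0.5834)/(2√2) = (0.496 - 0.1998i)
|011⟩: (-0.5651i - 0.4574 + 0.362 - 0.5834)/(2√2) = (-0.24 - 0.1998i)
|100⟩: (0.5651i - 0.4574 + 0.362 + 0.5834)/(2√2) = (0.1725 + 0.1998i)
|101⟩: (0.5651i + 0.4574 + 0.362 - 0.5834)/(2√2) = (0.08344 + 0.1998i)
|110⟩: (0.5651i - 0.4574 - 0.362 - 0.5834)/(2√2) = (-0.496 + 0.1998i)
|111⟩: (0.5651i + 0.4574 - 0.362 + 0.5834)/(2√2) = (0.24 + 0.1998i)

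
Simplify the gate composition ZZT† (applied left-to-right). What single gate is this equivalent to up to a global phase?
T†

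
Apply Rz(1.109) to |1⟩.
(0.8502 + 0.5265i)|1⟩

Rz(1.109) = [[e^(−iθ/2), 0], [0, e^(iθ/2)]] with e^(±iθ/2) = cos(θ/2) ± i·sin(θ/2); θ = 1.109, cos(θ/2) ≈ 0.850164, sin(θ/2) ≈ 0.526518.
With a = amp(|0⟩) = 0 and b = amp(|1⟩) = 1:
new amp(|0⟩) = (0.850164 - 0.526518i)·a = 0
new amp(|1⟩) = (0.850164 + 0.526518i)·b = (0.8502 + 0.5265i)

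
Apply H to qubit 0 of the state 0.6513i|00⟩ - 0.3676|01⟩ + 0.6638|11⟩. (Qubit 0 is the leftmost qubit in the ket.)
0.4605i|00⟩ + 0.2094|01⟩ + 0.4605i|10⟩ - 0.7293|11⟩

H on qubit 0 mixes each pair of kets that differ only in qubit 0: amplitudes (a, b) of (|…0…⟩, |…1…⟩) become ((a + b)/√2, (a − b)/√2). Kets absent from the input have amplitude 0.
(|00⟩, |10⟩): (a, b) = (0.6513i, 0) → (0.4605i, 0.4605i)
(|01⟩, |11⟩): (a, b) = (-0.3676, 0.6638) → (0.2094, -0.7293)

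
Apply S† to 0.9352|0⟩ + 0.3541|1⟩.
0.9352|0⟩ - 0.3541i|1⟩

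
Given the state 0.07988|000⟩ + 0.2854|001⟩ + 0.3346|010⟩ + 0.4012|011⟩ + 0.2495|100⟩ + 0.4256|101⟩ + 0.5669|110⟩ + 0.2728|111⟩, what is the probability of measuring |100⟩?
0.06225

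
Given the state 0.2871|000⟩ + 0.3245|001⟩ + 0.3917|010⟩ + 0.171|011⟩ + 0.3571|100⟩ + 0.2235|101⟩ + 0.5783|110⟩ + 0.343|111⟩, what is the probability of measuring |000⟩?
0.08243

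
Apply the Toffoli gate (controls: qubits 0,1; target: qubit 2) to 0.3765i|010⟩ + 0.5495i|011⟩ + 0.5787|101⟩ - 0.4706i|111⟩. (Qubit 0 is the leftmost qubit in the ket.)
0.3765i|010⟩ + 0.5495i|011⟩ + 0.5787|101⟩ - 0.4706i|110⟩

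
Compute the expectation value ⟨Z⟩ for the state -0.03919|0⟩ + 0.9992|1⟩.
-0.9969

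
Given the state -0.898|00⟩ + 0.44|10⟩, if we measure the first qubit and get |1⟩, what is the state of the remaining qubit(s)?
|0⟩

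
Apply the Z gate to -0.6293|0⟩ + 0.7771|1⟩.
-0.6293|0⟩ - 0.7771|1⟩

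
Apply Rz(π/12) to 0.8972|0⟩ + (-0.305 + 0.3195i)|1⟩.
(0.8895 - 0.1171i)|0⟩ + (-0.3441 + 0.277i)|1⟩

Rz(π/12) = [[e^(−iθ/2), 0], [0, e^(iθ/2)]] with e^(±iθ/2) = cos(θ/2) ± i·sin(θ/2); θ = π/12, cos(θ/2) ≈ 0.991445, sin(θ/2) ≈ 0.130526.
With a = amp(|0⟩) = 0.8972 and b = amp(|1⟩) = (-0.305 + 0.3195i):
new amp(|0⟩) = (0.991445 - 0.130526i)·a = (0.8895 - 0.1171i)
new amp(|1⟩) = (0.991445 + 0.130526i)·b = (-0.3441 + 0.277i)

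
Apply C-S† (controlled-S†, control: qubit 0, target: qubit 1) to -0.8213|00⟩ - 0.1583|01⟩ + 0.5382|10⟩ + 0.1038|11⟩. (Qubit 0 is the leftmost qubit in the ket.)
-0.8213|00⟩ - 0.1583|01⟩ + 0.5382|10⟩ - 0.1038i|11⟩

C-S† leaves the control-|0⟩ kets |00⟩, |01⟩ unchanged and applies S† to qubit 1 on the control-|1⟩ pair (|10⟩, |11⟩).
S† = [[1, 0], [0, -i]].
With a = amp(|10⟩) = 0.5382 and b = amp(|11⟩) = 0.1038:
new amp(|10⟩) = (1)·a = 0.5382
new amp(|11⟩) = (-i)·b = -0.1038i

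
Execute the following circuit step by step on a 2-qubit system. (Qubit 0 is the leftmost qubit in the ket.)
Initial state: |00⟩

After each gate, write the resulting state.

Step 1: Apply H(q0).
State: 1/√2|00⟩ + 1/√2|10⟩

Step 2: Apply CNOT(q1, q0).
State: 1/√2|00⟩ + 1/√2|10⟩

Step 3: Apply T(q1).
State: 1/√2|00⟩ + 1/√2|10⟩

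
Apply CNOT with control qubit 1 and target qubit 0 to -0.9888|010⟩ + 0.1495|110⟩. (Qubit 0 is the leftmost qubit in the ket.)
0.1495|010⟩ - 0.9888|110⟩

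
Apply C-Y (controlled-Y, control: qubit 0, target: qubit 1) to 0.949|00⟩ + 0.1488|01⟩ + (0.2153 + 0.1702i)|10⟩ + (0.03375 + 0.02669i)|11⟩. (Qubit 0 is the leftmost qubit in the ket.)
0.949|00⟩ + 0.1488|01⟩ + (0.02669 - 0.03375i)|10⟩ + (-0.1702 + 0.2153i)|11⟩

C-Y leaves the control-|0⟩ kets |00⟩, |01⟩ unchanged and applies Y to qubit 1 on the control-|1⟩ pair (|10⟩, |11⟩).
Y = [[0, -i], [i, 0]].
With a = amp(|10⟩) = (0.2153 + 0.1702i) and b = amp(|11⟩) = (0.03375 + 0.02669i):
new amp(|10⟩) = (-i)·b = (0.02669 - 0.03375i)
new amp(|11⟩) = (i)·a = (-0.1702 + 0.2153i)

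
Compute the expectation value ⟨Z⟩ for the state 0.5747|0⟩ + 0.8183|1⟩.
-0.3393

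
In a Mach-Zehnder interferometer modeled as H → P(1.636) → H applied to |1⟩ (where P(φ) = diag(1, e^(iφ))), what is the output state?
(0.5326 - 0.4989i)|0⟩ + (0.4674 + 0.4989i)|1⟩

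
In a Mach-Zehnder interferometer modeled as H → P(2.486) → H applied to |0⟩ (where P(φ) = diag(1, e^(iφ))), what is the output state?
(0.1037 + 0.3048i)|0⟩ + (0.8963 - 0.3048i)|1⟩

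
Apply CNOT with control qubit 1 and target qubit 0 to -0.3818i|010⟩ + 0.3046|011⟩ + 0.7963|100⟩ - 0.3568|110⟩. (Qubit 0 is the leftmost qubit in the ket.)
-0.3568|010⟩ + 0.7963|100⟩ - 0.3818i|110⟩ + 0.3046|111⟩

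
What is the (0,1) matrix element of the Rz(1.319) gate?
0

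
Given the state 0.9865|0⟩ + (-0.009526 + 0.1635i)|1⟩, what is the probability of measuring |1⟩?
0.02682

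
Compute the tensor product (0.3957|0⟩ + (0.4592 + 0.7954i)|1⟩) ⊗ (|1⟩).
0.3957|01⟩ + (0.4592 + 0.7954i)|11⟩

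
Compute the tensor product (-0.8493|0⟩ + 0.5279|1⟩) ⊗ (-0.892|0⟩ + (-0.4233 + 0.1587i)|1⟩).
0.7576|00⟩ + (0.3595 - 0.1348i)|01⟩ - 0.4709|10⟩ + (-0.2235 + 0.08378i)|11⟩

amp(|b₁b₂…⟩) = product of the factor amplitudes for bits b₁, b₂, …; only kets whose every factor amplitude is nonzero survive.
|00⟩: (-0.8493)(-0.892) = 0.7576
|01⟩: (-0.8493)(-0.4233 + 0.1587i) = (0.3595 - 0.1348i)
|10⟩: (0.5279)(-0.892) = -0.4709
|11⟩: (0.5279)(-0.4233 + 0.1587i) = (-0.2235 + 0.08378i)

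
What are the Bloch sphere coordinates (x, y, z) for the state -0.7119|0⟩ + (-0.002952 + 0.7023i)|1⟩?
(0.004203, -0.9999, 0.01357)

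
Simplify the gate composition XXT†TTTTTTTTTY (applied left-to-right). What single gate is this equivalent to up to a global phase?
Y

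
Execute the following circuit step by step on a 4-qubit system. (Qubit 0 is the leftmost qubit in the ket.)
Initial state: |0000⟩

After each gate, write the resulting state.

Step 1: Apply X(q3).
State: |0001⟩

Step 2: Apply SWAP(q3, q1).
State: |0100⟩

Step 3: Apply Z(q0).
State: |0100⟩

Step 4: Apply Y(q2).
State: i|0110⟩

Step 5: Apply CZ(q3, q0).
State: i|0110⟩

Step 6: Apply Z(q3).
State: i|0110⟩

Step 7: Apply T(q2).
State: (-1/√2 + (1/√2)i)|0110⟩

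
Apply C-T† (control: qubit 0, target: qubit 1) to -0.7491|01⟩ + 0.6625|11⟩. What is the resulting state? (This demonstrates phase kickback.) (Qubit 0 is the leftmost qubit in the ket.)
-0.7491|01⟩ + (0.4685 - 0.4685i)|11⟩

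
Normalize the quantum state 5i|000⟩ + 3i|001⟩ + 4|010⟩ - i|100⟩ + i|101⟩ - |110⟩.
0.6868i|000⟩ + 0.4121i|001⟩ + 0.5494|010⟩ - 0.1374i|100⟩ + 0.1374i|101⟩ - 0.1374|110⟩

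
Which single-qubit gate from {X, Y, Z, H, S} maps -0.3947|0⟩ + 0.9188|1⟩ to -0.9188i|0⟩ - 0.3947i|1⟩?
Y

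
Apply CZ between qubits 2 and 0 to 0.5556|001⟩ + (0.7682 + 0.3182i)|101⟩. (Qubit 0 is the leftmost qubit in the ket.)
0.5556|001⟩ + (-0.7682 - 0.3182i)|101⟩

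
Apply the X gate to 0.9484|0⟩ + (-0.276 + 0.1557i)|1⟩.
(-0.276 + 0.1557i)|0⟩ + 0.9484|1⟩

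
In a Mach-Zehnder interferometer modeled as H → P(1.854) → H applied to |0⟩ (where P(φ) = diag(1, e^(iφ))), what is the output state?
(0.3603 + 0.4801i)|0⟩ + (0.6397 - 0.4801i)|1⟩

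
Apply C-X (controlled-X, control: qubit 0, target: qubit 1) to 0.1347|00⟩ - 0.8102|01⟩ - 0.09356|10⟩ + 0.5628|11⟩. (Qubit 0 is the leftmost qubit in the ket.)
0.1347|00⟩ - 0.8102|01⟩ + 0.5628|10⟩ - 0.09356|11⟩

C-X leaves the control-|0⟩ kets |00⟩, |01⟩ unchanged and applies X to qubit 1 on the control-|1⟩ pair (|10⟩, |11⟩).
X = [[0, 1], [1, 0]].
With a = amp(|10⟩) = -0.09356 and b = amp(|11⟩) = 0.5628:
new amp(|10⟩) = (1)·b = 0.5628
new amp(|11⟩) = (1)·a = -0.09356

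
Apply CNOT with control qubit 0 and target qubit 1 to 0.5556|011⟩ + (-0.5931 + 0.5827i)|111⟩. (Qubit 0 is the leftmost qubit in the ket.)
0.5556|011⟩ + (-0.5931 + 0.5827i)|101⟩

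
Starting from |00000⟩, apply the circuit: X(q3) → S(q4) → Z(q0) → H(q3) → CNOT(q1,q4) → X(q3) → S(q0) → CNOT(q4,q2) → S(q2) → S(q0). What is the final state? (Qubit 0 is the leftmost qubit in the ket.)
-1/√2|00000⟩ + 1/√2|00010⟩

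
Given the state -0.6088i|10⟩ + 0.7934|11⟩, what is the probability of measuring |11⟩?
0.6295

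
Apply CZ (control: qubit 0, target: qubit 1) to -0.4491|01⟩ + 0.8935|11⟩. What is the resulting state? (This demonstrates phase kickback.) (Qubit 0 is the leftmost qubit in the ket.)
-0.4491|01⟩ - 0.8935|11⟩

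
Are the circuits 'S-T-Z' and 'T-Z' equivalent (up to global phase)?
No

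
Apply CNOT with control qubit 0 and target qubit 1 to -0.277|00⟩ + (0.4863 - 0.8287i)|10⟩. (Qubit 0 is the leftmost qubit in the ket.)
-0.277|00⟩ + (0.4863 - 0.8287i)|11⟩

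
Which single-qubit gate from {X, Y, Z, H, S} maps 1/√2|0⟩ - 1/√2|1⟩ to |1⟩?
H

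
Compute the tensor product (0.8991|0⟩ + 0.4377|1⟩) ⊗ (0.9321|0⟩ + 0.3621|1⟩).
0.8381|00⟩ + 0.3256|01⟩ + 0.408|10⟩ + 0.1585|11⟩

amp(|b₁b₂…⟩) = product of the factor amplitudes for bits b₁, b₂, …; only kets whose every factor amplitude is nonzero survive.
|00⟩: (0.8991)(0.9321) = 0.8381
|01⟩: (0.8991)(0.3621) = 0.3256
|10⟩: (0.4377)(0.9321) = 0.408
|11⟩: (0.4377)(0.3621) = 0.1585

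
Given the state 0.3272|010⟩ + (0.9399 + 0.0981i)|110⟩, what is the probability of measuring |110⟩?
0.893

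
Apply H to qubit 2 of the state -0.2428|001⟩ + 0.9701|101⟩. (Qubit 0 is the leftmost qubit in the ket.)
-0.1717|000⟩ + 0.1717|001⟩ + 0.686|100⟩ - 0.686|101⟩

H on qubit 2 mixes each pair of kets that differ only in qubit 2: amplitudes (a, b) of (|…0…⟩, |…1…⟩) become ((a + b)/√2, (a − b)/√2). Kets absent from the input have amplitude 0.
(|000⟩, |001⟩): (a, b) = (0, -0.2428) → (-0.1717, 0.1717)
(|100⟩, |101⟩): (a, b) = (0, 0.9701) → (0.686, -0.686)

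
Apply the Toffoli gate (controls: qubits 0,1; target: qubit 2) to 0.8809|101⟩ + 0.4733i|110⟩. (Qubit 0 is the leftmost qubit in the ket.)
0.8809|101⟩ + 0.4733i|111⟩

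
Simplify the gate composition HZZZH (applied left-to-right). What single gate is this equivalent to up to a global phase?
X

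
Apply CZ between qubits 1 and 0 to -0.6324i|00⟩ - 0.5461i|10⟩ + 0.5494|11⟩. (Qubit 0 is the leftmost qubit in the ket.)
-0.6324i|00⟩ - 0.5461i|10⟩ - 0.5494|11⟩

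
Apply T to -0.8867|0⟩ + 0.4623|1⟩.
-0.8867|0⟩ + (0.3269 + 0.3269i)|1⟩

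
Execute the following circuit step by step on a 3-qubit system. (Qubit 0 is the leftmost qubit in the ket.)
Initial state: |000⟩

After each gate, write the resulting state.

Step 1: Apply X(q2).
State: |001⟩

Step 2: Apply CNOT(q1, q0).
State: |001⟩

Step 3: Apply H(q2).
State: 1/√2|000⟩ - 1/√2|001⟩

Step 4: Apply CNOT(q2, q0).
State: 1/√2|000⟩ - 1/√2|101⟩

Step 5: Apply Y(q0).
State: (1/√2)i|001⟩ + (1/√2)i|100⟩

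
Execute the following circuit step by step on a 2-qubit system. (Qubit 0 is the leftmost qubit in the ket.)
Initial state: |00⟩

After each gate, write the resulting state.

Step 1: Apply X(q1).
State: |01⟩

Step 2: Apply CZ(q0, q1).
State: |01⟩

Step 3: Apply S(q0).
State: |01⟩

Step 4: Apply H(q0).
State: 1/√2|01⟩ + 1/√2|11⟩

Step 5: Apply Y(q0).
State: -(1/√2)i|01⟩ + (1/√2)i|11⟩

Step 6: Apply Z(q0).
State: -(1/√2)i|01⟩ - (1/√2)i|11⟩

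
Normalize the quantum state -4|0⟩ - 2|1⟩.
-0.8944|0⟩ - 1/√5|1⟩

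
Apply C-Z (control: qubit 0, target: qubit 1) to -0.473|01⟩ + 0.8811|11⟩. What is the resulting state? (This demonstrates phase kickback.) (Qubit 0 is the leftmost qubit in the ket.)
-0.473|01⟩ - 0.8811|11⟩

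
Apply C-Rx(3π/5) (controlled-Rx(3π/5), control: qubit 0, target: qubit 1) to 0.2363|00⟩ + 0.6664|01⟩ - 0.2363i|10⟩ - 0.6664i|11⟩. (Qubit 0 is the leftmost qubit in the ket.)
0.2363|00⟩ + 0.6664|01⟩ + (-0.5391 - 0.1389i)|10⟩ + (-0.1912 - 0.3917i)|11⟩

C-Rx(3π/5) leaves the control-|0⟩ kets |00⟩, |01⟩ unchanged and applies Rx(3π/5) to qubit 1 on the control-|1⟩ pair (|10⟩, |11⟩).
Rx(3π/5) = [[cos(θ/2), −i·sin(θ/2)], [−i·sin(θ/2), cos(θ/2)]]; θ = 3π/5, cos(θ/2) ≈ 0.587785, sin(θ/2) ≈ 0.809017.
With a = amp(|10⟩) = -0.2363i and b = amp(|11⟩) = -0.6664i:
new amp(|10⟩) = (0.587785)·a + (-0.809017i)·b = (-0.5391 - 0.1389i)
new amp(|11⟩) = (-0.809017i)·a + (0.587785)·b = (-0.1912 - 0.3917i)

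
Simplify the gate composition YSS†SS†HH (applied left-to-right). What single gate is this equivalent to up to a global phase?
Y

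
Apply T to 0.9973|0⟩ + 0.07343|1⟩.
0.9973|0⟩ + (0.05192 + 0.05192i)|1⟩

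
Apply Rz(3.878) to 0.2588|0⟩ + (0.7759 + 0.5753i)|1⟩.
(-0.09315 - 0.2415i)|0⟩ + (-0.816 + 0.5168i)|1⟩

Rz(3.878) = [[e^(−iθ/2), 0], [0, e^(iθ/2)]] with e^(±iθ/2) = cos(θ/2) ± i·sin(θ/2); θ = 3.878, cos(θ/2) ≈ -0.35994, sin(θ/2) ≈ 0.932975.
With a = amp(|0⟩) = 0.2588 and b = amp(|1⟩) = (0.7759 + 0.5753i):
new amp(|0⟩) = (-0.35994 - 0.932975i)·a = (-0.09315 - 0.2415i)
new amp(|1⟩) = (-0.35994 + 0.932975i)·b = (-0.816 + 0.5168i)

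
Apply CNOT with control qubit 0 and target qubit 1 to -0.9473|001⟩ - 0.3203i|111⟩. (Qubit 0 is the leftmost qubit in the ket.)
-0.9473|001⟩ - 0.3203i|101⟩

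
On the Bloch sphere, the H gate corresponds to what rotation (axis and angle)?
Rotation by π around the (x+z)/√2 axis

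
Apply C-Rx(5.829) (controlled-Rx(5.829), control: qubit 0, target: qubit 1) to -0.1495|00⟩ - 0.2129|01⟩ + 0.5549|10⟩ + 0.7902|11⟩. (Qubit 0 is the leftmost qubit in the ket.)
-0.1495|00⟩ - 0.2129|01⟩ + (-0.5407 - 0.1779i)|10⟩ + (-0.7699 - 0.1249i)|11⟩

C-Rx(5.829) leaves the control-|0⟩ kets |00⟩, |01⟩ unchanged and applies Rx(5.829) to qubit 1 on the control-|1⟩ pair (|10⟩, |11⟩).
Rx(5.829) = [[cos(θ/2), −i·sin(θ/2)], [−i·sin(θ/2), cos(θ/2)]]; θ = 5.829, cos(θ/2) ≈ -0.974325, sin(θ/2) ≈ 0.225146.
With a = amp(|10⟩) = 0.5549 and b = amp(|11⟩) = 0.7902:
new amp(|10⟩) = (-0.974325)·a + (-0.225146i)·b = (-0.5407 - 0.1779i)
new amp(|11⟩) = (-0.225146i)·a + (-0.974325)·b = (-0.7699 - 0.1249i)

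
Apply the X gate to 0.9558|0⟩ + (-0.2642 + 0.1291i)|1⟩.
(-0.2642 + 0.1291i)|0⟩ + 0.9558|1⟩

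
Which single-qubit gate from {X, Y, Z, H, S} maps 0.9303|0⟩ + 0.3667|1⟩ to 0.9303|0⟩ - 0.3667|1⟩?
Z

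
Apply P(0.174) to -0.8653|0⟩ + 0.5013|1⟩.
-0.8653|0⟩ + (0.4937 + 0.08679i)|1⟩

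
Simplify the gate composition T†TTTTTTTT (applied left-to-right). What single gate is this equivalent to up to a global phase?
T†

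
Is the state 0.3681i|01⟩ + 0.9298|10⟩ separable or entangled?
Entangled

Writing the state as a|00⟩ + b|01⟩ + c|10⟩ + d|11⟩, it is a product state iff ad − bc = 0.
Here (a, b, c, d) = (0, 0.3681i, 0.9298, 0): ad − bc = (0)(0) − (0.3681i)(0.9298) = -0.3423i ≠ 0, so the state is entangled.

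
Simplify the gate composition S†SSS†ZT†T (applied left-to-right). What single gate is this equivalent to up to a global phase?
Z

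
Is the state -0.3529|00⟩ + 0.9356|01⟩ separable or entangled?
Separable

Writing the state as a|00⟩ + b|01⟩ + c|10⟩ + d|11⟩, it is a product state iff ad − bc = 0.
Here (a, b, c, d) = (-0.3529, 0.9356, 0, 0): ad − bc = (-0.3529)(0) − (0.9356)(0) = 0, so the state is separable.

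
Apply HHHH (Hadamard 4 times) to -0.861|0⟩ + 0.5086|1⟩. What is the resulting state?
-0.861|0⟩ + 0.5086|1⟩

H² = I, so an even number of Hadamards cancels: H^4 = I and the state is unchanged.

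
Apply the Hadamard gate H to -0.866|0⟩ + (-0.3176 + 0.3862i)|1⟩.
(-0.8369 + 0.2731i)|0⟩ + (-0.3878 - 0.2731i)|1⟩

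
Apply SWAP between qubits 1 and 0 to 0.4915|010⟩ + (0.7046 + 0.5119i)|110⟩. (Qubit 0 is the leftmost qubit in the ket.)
0.4915|100⟩ + (0.7046 + 0.5119i)|110⟩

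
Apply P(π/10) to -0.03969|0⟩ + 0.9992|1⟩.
-0.03969|0⟩ + (0.9503 + 0.3088i)|1⟩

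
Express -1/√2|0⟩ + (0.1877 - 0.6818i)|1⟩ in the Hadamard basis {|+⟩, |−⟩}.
(-0.3673 - 0.4821i)|+⟩ + (-0.6327 + 0.4821i)|−⟩

With |ψ⟩ = α|0⟩ + β|1⟩, the Hadamard-basis coefficients are ⟨+|ψ⟩ = (α + β)/√2 and ⟨−|ψ⟩ = (α − β)/√2.
Here α = -1/√2, β = (0.1877 - 0.6818i): (α + β)/√2 = (-0.3673 - 0.4821i), (α − β)/√2 = (-0.6327 + 0.4821i).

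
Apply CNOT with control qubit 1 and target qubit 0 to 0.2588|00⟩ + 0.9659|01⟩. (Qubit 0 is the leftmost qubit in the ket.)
0.2588|00⟩ + 0.9659|11⟩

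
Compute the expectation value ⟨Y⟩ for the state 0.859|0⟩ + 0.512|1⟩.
0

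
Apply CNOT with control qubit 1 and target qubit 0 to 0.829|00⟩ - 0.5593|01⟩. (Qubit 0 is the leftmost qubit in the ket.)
0.829|00⟩ - 0.5593|11⟩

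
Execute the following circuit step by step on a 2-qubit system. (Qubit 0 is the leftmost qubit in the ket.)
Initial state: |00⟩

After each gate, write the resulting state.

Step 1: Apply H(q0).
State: 1/√2|00⟩ + 1/√2|10⟩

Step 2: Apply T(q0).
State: 1/√2|00⟩ + (1/2 + (1/2)i)|10⟩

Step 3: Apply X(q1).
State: 1/√2|01⟩ + (1/2 + (1/2)i)|11⟩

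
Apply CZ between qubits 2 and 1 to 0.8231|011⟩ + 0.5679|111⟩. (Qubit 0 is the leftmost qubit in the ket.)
-0.8231|011⟩ - 0.5679|111⟩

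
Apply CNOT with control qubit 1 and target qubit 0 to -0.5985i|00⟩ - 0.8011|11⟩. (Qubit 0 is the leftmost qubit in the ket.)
-0.5985i|00⟩ - 0.8011|01⟩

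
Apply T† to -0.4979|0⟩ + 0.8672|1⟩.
-0.4979|0⟩ + (0.6132 - 0.6132i)|1⟩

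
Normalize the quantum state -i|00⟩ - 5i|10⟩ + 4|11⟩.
-0.1543i|00⟩ - 0.7715i|10⟩ + 0.6172|11⟩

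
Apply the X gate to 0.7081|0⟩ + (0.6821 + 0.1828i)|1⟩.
(0.6821 + 0.1828i)|0⟩ + 0.7081|1⟩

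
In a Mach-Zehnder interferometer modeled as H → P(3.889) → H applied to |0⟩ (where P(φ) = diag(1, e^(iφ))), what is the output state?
(0.1333 - 0.3399i)|0⟩ + (0.8667 + 0.3399i)|1⟩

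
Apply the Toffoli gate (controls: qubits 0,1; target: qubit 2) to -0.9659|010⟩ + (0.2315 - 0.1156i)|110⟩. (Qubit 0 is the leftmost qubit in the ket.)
-0.9659|010⟩ + (0.2315 - 0.1156i)|111⟩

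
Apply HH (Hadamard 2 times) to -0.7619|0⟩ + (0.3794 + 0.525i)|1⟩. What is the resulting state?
-0.7619|0⟩ + (0.3794 + 0.525i)|1⟩

H² = I, so an even number of Hadamards cancels: H^2 = I and the state is unchanged.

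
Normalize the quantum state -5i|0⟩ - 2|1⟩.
-0.9285i|0⟩ - 0.3714|1⟩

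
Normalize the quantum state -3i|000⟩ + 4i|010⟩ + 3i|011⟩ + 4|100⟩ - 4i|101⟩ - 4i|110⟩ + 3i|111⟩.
-0.3145i|000⟩ + 0.4193i|010⟩ + 0.3145i|011⟩ + 0.4193|100⟩ - 0.4193i|101⟩ - 0.4193i|110⟩ + 0.3145i|111⟩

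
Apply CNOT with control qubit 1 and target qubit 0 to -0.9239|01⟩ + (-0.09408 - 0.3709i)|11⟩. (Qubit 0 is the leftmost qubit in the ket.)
(-0.09408 - 0.3709i)|01⟩ - 0.9239|11⟩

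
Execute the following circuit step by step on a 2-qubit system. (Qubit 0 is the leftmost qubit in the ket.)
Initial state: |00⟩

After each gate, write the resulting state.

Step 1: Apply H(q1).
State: 1/√2|00⟩ + 1/√2|01⟩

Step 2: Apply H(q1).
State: |00⟩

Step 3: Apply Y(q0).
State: i|10⟩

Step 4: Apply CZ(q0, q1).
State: i|10⟩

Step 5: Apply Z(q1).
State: i|10⟩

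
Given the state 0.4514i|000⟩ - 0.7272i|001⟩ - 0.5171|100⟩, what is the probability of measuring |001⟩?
0.5288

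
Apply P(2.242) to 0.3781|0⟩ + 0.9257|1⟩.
0.3781|0⟩ + (-0.5757 + 0.7249i)|1⟩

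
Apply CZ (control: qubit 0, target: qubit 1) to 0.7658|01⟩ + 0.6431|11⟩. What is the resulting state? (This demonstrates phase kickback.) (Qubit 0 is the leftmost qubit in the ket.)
0.7658|01⟩ - 0.6431|11⟩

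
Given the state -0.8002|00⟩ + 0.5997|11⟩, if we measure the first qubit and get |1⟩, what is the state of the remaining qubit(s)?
|1⟩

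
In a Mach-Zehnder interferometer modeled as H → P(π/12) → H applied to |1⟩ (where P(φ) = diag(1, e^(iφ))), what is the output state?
(0.01704 - 0.1294i)|0⟩ + (0.983 + 0.1294i)|1⟩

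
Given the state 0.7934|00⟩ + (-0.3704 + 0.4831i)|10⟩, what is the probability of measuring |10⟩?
0.3706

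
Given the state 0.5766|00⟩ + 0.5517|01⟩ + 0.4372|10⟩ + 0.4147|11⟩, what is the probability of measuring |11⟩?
0.172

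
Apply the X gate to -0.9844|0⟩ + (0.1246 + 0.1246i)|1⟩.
(0.1246 + 0.1246i)|0⟩ - 0.9844|1⟩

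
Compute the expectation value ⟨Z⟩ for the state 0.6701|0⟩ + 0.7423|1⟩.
-0.102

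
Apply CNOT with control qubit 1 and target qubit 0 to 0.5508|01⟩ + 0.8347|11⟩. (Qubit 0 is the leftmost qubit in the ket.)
0.8347|01⟩ + 0.5508|11⟩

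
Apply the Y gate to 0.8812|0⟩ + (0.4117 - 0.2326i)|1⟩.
(-0.2326 - 0.4117i)|0⟩ + 0.8812i|1⟩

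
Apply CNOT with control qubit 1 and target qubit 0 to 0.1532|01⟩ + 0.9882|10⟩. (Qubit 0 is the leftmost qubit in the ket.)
0.9882|10⟩ + 0.1532|11⟩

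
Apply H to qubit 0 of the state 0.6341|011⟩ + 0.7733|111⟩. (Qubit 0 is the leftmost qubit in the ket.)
0.9952|011⟩ - 0.09843|111⟩

H on qubit 0 mixes each pair of kets that differ only in qubit 0: amplitudes (a, b) of (|…0…⟩, |…1…⟩) become ((a + b)/√2, (a − b)/√2). Kets absent from the input have amplitude 0.
(|011⟩, |111⟩): (a, b) = (0.6341, 0.7733) → (0.9952, -0.09843)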